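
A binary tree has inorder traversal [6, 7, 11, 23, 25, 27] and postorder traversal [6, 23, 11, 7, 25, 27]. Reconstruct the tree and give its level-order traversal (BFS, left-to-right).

Inorder:   [6, 7, 11, 23, 25, 27]
Postorder: [6, 23, 11, 7, 25, 27]
Algorithm: postorder visits root last, so walk postorder right-to-left;
each value is the root of the current inorder slice — split it at that
value, recurse on the right subtree first, then the left.
Recursive splits:
  root=27; inorder splits into left=[6, 7, 11, 23, 25], right=[]
  root=25; inorder splits into left=[6, 7, 11, 23], right=[]
  root=7; inorder splits into left=[6], right=[11, 23]
  root=11; inorder splits into left=[], right=[23]
  root=23; inorder splits into left=[], right=[]
  root=6; inorder splits into left=[], right=[]
Reconstructed level-order: [27, 25, 7, 6, 11, 23]


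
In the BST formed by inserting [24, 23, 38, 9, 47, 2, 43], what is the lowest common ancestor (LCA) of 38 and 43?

Tree insertion order: [24, 23, 38, 9, 47, 2, 43]
Tree (level-order array): [24, 23, 38, 9, None, None, 47, 2, None, 43]
In a BST, the LCA of p=38, q=43 is the first node v on the
root-to-leaf path with p <= v <= q (go left if both < v, right if both > v).
Walk from root:
  at 24: both 38 and 43 > 24, go right
  at 38: 38 <= 38 <= 43, this is the LCA
LCA = 38


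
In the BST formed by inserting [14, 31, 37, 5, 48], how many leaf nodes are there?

Tree built from: [14, 31, 37, 5, 48]
Tree (level-order array): [14, 5, 31, None, None, None, 37, None, 48]
Rule: A leaf has 0 children.
Per-node child counts:
  node 14: 2 child(ren)
  node 5: 0 child(ren)
  node 31: 1 child(ren)
  node 37: 1 child(ren)
  node 48: 0 child(ren)
Matching nodes: [5, 48]
Count of leaf nodes: 2


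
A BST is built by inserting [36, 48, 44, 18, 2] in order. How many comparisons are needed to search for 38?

Search path for 38: 36 -> 48 -> 44
Found: False
Comparisons: 3


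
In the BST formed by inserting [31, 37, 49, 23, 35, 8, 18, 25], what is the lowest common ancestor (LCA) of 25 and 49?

Tree insertion order: [31, 37, 49, 23, 35, 8, 18, 25]
Tree (level-order array): [31, 23, 37, 8, 25, 35, 49, None, 18]
In a BST, the LCA of p=25, q=49 is the first node v on the
root-to-leaf path with p <= v <= q (go left if both < v, right if both > v).
Walk from root:
  at 31: 25 <= 31 <= 49, this is the LCA
LCA = 31


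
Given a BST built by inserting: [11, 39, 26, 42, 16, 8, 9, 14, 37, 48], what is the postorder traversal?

Tree insertion order: [11, 39, 26, 42, 16, 8, 9, 14, 37, 48]
Tree (level-order array): [11, 8, 39, None, 9, 26, 42, None, None, 16, 37, None, 48, 14]
Postorder traversal: [9, 8, 14, 16, 37, 26, 48, 42, 39, 11]


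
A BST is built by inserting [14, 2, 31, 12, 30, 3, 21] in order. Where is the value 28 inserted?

Starting tree (level order): [14, 2, 31, None, 12, 30, None, 3, None, 21]
Insertion path: 14 -> 31 -> 30 -> 21
Result: insert 28 as right child of 21
Final tree (level order): [14, 2, 31, None, 12, 30, None, 3, None, 21, None, None, None, None, 28]


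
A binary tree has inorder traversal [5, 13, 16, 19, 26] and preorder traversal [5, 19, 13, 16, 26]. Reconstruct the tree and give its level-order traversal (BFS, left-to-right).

Inorder:  [5, 13, 16, 19, 26]
Preorder: [5, 19, 13, 16, 26]
Algorithm: preorder visits root first, so consume preorder in order;
for each root, split the current inorder slice at that value into
left-subtree inorder and right-subtree inorder, then recurse.
Recursive splits:
  root=5; inorder splits into left=[], right=[13, 16, 19, 26]
  root=19; inorder splits into left=[13, 16], right=[26]
  root=13; inorder splits into left=[], right=[16]
  root=16; inorder splits into left=[], right=[]
  root=26; inorder splits into left=[], right=[]
Reconstructed level-order: [5, 19, 13, 26, 16]


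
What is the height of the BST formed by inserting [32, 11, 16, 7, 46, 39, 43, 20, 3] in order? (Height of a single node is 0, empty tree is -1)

Insertion order: [32, 11, 16, 7, 46, 39, 43, 20, 3]
Tree (level-order array): [32, 11, 46, 7, 16, 39, None, 3, None, None, 20, None, 43]
Compute height bottom-up (empty subtree = -1):
  height(3) = 1 + max(-1, -1) = 0
  height(7) = 1 + max(0, -1) = 1
  height(20) = 1 + max(-1, -1) = 0
  height(16) = 1 + max(-1, 0) = 1
  height(11) = 1 + max(1, 1) = 2
  height(43) = 1 + max(-1, -1) = 0
  height(39) = 1 + max(-1, 0) = 1
  height(46) = 1 + max(1, -1) = 2
  height(32) = 1 + max(2, 2) = 3
Height = 3


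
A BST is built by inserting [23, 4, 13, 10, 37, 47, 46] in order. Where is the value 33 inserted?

Starting tree (level order): [23, 4, 37, None, 13, None, 47, 10, None, 46]
Insertion path: 23 -> 37
Result: insert 33 as left child of 37
Final tree (level order): [23, 4, 37, None, 13, 33, 47, 10, None, None, None, 46]


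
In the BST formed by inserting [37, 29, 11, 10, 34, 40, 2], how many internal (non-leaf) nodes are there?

Tree built from: [37, 29, 11, 10, 34, 40, 2]
Tree (level-order array): [37, 29, 40, 11, 34, None, None, 10, None, None, None, 2]
Rule: An internal node has at least one child.
Per-node child counts:
  node 37: 2 child(ren)
  node 29: 2 child(ren)
  node 11: 1 child(ren)
  node 10: 1 child(ren)
  node 2: 0 child(ren)
  node 34: 0 child(ren)
  node 40: 0 child(ren)
Matching nodes: [37, 29, 11, 10]
Count of internal (non-leaf) nodes: 4


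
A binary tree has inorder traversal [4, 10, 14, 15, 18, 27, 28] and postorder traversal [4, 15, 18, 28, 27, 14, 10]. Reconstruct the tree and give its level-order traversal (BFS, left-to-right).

Inorder:   [4, 10, 14, 15, 18, 27, 28]
Postorder: [4, 15, 18, 28, 27, 14, 10]
Algorithm: postorder visits root last, so walk postorder right-to-left;
each value is the root of the current inorder slice — split it at that
value, recurse on the right subtree first, then the left.
Recursive splits:
  root=10; inorder splits into left=[4], right=[14, 15, 18, 27, 28]
  root=14; inorder splits into left=[], right=[15, 18, 27, 28]
  root=27; inorder splits into left=[15, 18], right=[28]
  root=28; inorder splits into left=[], right=[]
  root=18; inorder splits into left=[15], right=[]
  root=15; inorder splits into left=[], right=[]
  root=4; inorder splits into left=[], right=[]
Reconstructed level-order: [10, 4, 14, 27, 18, 28, 15]


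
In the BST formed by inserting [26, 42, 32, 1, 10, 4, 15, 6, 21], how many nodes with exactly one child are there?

Tree built from: [26, 42, 32, 1, 10, 4, 15, 6, 21]
Tree (level-order array): [26, 1, 42, None, 10, 32, None, 4, 15, None, None, None, 6, None, 21]
Rule: These are nodes with exactly 1 non-null child.
Per-node child counts:
  node 26: 2 child(ren)
  node 1: 1 child(ren)
  node 10: 2 child(ren)
  node 4: 1 child(ren)
  node 6: 0 child(ren)
  node 15: 1 child(ren)
  node 21: 0 child(ren)
  node 42: 1 child(ren)
  node 32: 0 child(ren)
Matching nodes: [1, 4, 15, 42]
Count of nodes with exactly one child: 4


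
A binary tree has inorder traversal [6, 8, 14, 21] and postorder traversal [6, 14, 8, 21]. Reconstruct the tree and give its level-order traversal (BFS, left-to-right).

Inorder:   [6, 8, 14, 21]
Postorder: [6, 14, 8, 21]
Algorithm: postorder visits root last, so walk postorder right-to-left;
each value is the root of the current inorder slice — split it at that
value, recurse on the right subtree first, then the left.
Recursive splits:
  root=21; inorder splits into left=[6, 8, 14], right=[]
  root=8; inorder splits into left=[6], right=[14]
  root=14; inorder splits into left=[], right=[]
  root=6; inorder splits into left=[], right=[]
Reconstructed level-order: [21, 8, 6, 14]


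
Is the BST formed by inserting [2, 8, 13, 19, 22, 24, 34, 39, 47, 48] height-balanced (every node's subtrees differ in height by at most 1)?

Tree (level-order array): [2, None, 8, None, 13, None, 19, None, 22, None, 24, None, 34, None, 39, None, 47, None, 48]
Definition: a tree is height-balanced if, at every node, |h(left) - h(right)| <= 1 (empty subtree has height -1).
Bottom-up per-node check:
  node 48: h_left=-1, h_right=-1, diff=0 [OK], height=0
  node 47: h_left=-1, h_right=0, diff=1 [OK], height=1
  node 39: h_left=-1, h_right=1, diff=2 [FAIL (|-1-1|=2 > 1)], height=2
  node 34: h_left=-1, h_right=2, diff=3 [FAIL (|-1-2|=3 > 1)], height=3
  node 24: h_left=-1, h_right=3, diff=4 [FAIL (|-1-3|=4 > 1)], height=4
  node 22: h_left=-1, h_right=4, diff=5 [FAIL (|-1-4|=5 > 1)], height=5
  node 19: h_left=-1, h_right=5, diff=6 [FAIL (|-1-5|=6 > 1)], height=6
  node 13: h_left=-1, h_right=6, diff=7 [FAIL (|-1-6|=7 > 1)], height=7
  node 8: h_left=-1, h_right=7, diff=8 [FAIL (|-1-7|=8 > 1)], height=8
  node 2: h_left=-1, h_right=8, diff=9 [FAIL (|-1-8|=9 > 1)], height=9
Node 39 violates the condition: |-1 - 1| = 2 > 1.
Result: Not balanced


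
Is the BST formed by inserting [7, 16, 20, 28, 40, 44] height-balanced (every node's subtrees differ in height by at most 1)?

Tree (level-order array): [7, None, 16, None, 20, None, 28, None, 40, None, 44]
Definition: a tree is height-balanced if, at every node, |h(left) - h(right)| <= 1 (empty subtree has height -1).
Bottom-up per-node check:
  node 44: h_left=-1, h_right=-1, diff=0 [OK], height=0
  node 40: h_left=-1, h_right=0, diff=1 [OK], height=1
  node 28: h_left=-1, h_right=1, diff=2 [FAIL (|-1-1|=2 > 1)], height=2
  node 20: h_left=-1, h_right=2, diff=3 [FAIL (|-1-2|=3 > 1)], height=3
  node 16: h_left=-1, h_right=3, diff=4 [FAIL (|-1-3|=4 > 1)], height=4
  node 7: h_left=-1, h_right=4, diff=5 [FAIL (|-1-4|=5 > 1)], height=5
Node 28 violates the condition: |-1 - 1| = 2 > 1.
Result: Not balanced


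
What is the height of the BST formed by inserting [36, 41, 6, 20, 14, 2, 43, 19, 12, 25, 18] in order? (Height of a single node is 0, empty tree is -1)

Insertion order: [36, 41, 6, 20, 14, 2, 43, 19, 12, 25, 18]
Tree (level-order array): [36, 6, 41, 2, 20, None, 43, None, None, 14, 25, None, None, 12, 19, None, None, None, None, 18]
Compute height bottom-up (empty subtree = -1):
  height(2) = 1 + max(-1, -1) = 0
  height(12) = 1 + max(-1, -1) = 0
  height(18) = 1 + max(-1, -1) = 0
  height(19) = 1 + max(0, -1) = 1
  height(14) = 1 + max(0, 1) = 2
  height(25) = 1 + max(-1, -1) = 0
  height(20) = 1 + max(2, 0) = 3
  height(6) = 1 + max(0, 3) = 4
  height(43) = 1 + max(-1, -1) = 0
  height(41) = 1 + max(-1, 0) = 1
  height(36) = 1 + max(4, 1) = 5
Height = 5


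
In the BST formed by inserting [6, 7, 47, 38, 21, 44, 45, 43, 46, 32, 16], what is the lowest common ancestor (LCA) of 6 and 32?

Tree insertion order: [6, 7, 47, 38, 21, 44, 45, 43, 46, 32, 16]
Tree (level-order array): [6, None, 7, None, 47, 38, None, 21, 44, 16, 32, 43, 45, None, None, None, None, None, None, None, 46]
In a BST, the LCA of p=6, q=32 is the first node v on the
root-to-leaf path with p <= v <= q (go left if both < v, right if both > v).
Walk from root:
  at 6: 6 <= 6 <= 32, this is the LCA
LCA = 6


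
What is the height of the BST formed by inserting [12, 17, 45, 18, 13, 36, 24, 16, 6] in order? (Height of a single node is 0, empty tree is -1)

Insertion order: [12, 17, 45, 18, 13, 36, 24, 16, 6]
Tree (level-order array): [12, 6, 17, None, None, 13, 45, None, 16, 18, None, None, None, None, 36, 24]
Compute height bottom-up (empty subtree = -1):
  height(6) = 1 + max(-1, -1) = 0
  height(16) = 1 + max(-1, -1) = 0
  height(13) = 1 + max(-1, 0) = 1
  height(24) = 1 + max(-1, -1) = 0
  height(36) = 1 + max(0, -1) = 1
  height(18) = 1 + max(-1, 1) = 2
  height(45) = 1 + max(2, -1) = 3
  height(17) = 1 + max(1, 3) = 4
  height(12) = 1 + max(0, 4) = 5
Height = 5


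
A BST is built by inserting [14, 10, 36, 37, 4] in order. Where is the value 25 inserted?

Starting tree (level order): [14, 10, 36, 4, None, None, 37]
Insertion path: 14 -> 36
Result: insert 25 as left child of 36
Final tree (level order): [14, 10, 36, 4, None, 25, 37]


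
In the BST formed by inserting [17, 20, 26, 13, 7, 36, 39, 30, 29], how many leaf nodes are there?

Tree built from: [17, 20, 26, 13, 7, 36, 39, 30, 29]
Tree (level-order array): [17, 13, 20, 7, None, None, 26, None, None, None, 36, 30, 39, 29]
Rule: A leaf has 0 children.
Per-node child counts:
  node 17: 2 child(ren)
  node 13: 1 child(ren)
  node 7: 0 child(ren)
  node 20: 1 child(ren)
  node 26: 1 child(ren)
  node 36: 2 child(ren)
  node 30: 1 child(ren)
  node 29: 0 child(ren)
  node 39: 0 child(ren)
Matching nodes: [7, 29, 39]
Count of leaf nodes: 3


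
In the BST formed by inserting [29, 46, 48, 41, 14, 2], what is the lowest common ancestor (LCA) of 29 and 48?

Tree insertion order: [29, 46, 48, 41, 14, 2]
Tree (level-order array): [29, 14, 46, 2, None, 41, 48]
In a BST, the LCA of p=29, q=48 is the first node v on the
root-to-leaf path with p <= v <= q (go left if both < v, right if both > v).
Walk from root:
  at 29: 29 <= 29 <= 48, this is the LCA
LCA = 29


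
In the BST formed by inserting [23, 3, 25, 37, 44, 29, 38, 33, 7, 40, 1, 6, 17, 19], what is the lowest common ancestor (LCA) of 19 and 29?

Tree insertion order: [23, 3, 25, 37, 44, 29, 38, 33, 7, 40, 1, 6, 17, 19]
Tree (level-order array): [23, 3, 25, 1, 7, None, 37, None, None, 6, 17, 29, 44, None, None, None, 19, None, 33, 38, None, None, None, None, None, None, 40]
In a BST, the LCA of p=19, q=29 is the first node v on the
root-to-leaf path with p <= v <= q (go left if both < v, right if both > v).
Walk from root:
  at 23: 19 <= 23 <= 29, this is the LCA
LCA = 23


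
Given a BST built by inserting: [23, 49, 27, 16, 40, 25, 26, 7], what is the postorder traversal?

Tree insertion order: [23, 49, 27, 16, 40, 25, 26, 7]
Tree (level-order array): [23, 16, 49, 7, None, 27, None, None, None, 25, 40, None, 26]
Postorder traversal: [7, 16, 26, 25, 40, 27, 49, 23]


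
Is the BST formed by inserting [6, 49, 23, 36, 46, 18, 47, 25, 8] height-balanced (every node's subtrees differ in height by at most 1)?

Tree (level-order array): [6, None, 49, 23, None, 18, 36, 8, None, 25, 46, None, None, None, None, None, 47]
Definition: a tree is height-balanced if, at every node, |h(left) - h(right)| <= 1 (empty subtree has height -1).
Bottom-up per-node check:
  node 8: h_left=-1, h_right=-1, diff=0 [OK], height=0
  node 18: h_left=0, h_right=-1, diff=1 [OK], height=1
  node 25: h_left=-1, h_right=-1, diff=0 [OK], height=0
  node 47: h_left=-1, h_right=-1, diff=0 [OK], height=0
  node 46: h_left=-1, h_right=0, diff=1 [OK], height=1
  node 36: h_left=0, h_right=1, diff=1 [OK], height=2
  node 23: h_left=1, h_right=2, diff=1 [OK], height=3
  node 49: h_left=3, h_right=-1, diff=4 [FAIL (|3--1|=4 > 1)], height=4
  node 6: h_left=-1, h_right=4, diff=5 [FAIL (|-1-4|=5 > 1)], height=5
Node 49 violates the condition: |3 - -1| = 4 > 1.
Result: Not balanced


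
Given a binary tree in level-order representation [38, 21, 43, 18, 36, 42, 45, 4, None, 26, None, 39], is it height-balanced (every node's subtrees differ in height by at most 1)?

Tree (level-order array): [38, 21, 43, 18, 36, 42, 45, 4, None, 26, None, 39]
Definition: a tree is height-balanced if, at every node, |h(left) - h(right)| <= 1 (empty subtree has height -1).
Bottom-up per-node check:
  node 4: h_left=-1, h_right=-1, diff=0 [OK], height=0
  node 18: h_left=0, h_right=-1, diff=1 [OK], height=1
  node 26: h_left=-1, h_right=-1, diff=0 [OK], height=0
  node 36: h_left=0, h_right=-1, diff=1 [OK], height=1
  node 21: h_left=1, h_right=1, diff=0 [OK], height=2
  node 39: h_left=-1, h_right=-1, diff=0 [OK], height=0
  node 42: h_left=0, h_right=-1, diff=1 [OK], height=1
  node 45: h_left=-1, h_right=-1, diff=0 [OK], height=0
  node 43: h_left=1, h_right=0, diff=1 [OK], height=2
  node 38: h_left=2, h_right=2, diff=0 [OK], height=3
All nodes satisfy the balance condition.
Result: Balanced


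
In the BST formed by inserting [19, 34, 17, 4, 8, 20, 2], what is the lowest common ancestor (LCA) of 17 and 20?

Tree insertion order: [19, 34, 17, 4, 8, 20, 2]
Tree (level-order array): [19, 17, 34, 4, None, 20, None, 2, 8]
In a BST, the LCA of p=17, q=20 is the first node v on the
root-to-leaf path with p <= v <= q (go left if both < v, right if both > v).
Walk from root:
  at 19: 17 <= 19 <= 20, this is the LCA
LCA = 19


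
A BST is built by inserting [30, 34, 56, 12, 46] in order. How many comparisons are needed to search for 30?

Search path for 30: 30
Found: True
Comparisons: 1


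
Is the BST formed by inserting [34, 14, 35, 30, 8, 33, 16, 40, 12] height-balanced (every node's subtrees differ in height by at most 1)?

Tree (level-order array): [34, 14, 35, 8, 30, None, 40, None, 12, 16, 33]
Definition: a tree is height-balanced if, at every node, |h(left) - h(right)| <= 1 (empty subtree has height -1).
Bottom-up per-node check:
  node 12: h_left=-1, h_right=-1, diff=0 [OK], height=0
  node 8: h_left=-1, h_right=0, diff=1 [OK], height=1
  node 16: h_left=-1, h_right=-1, diff=0 [OK], height=0
  node 33: h_left=-1, h_right=-1, diff=0 [OK], height=0
  node 30: h_left=0, h_right=0, diff=0 [OK], height=1
  node 14: h_left=1, h_right=1, diff=0 [OK], height=2
  node 40: h_left=-1, h_right=-1, diff=0 [OK], height=0
  node 35: h_left=-1, h_right=0, diff=1 [OK], height=1
  node 34: h_left=2, h_right=1, diff=1 [OK], height=3
All nodes satisfy the balance condition.
Result: Balanced


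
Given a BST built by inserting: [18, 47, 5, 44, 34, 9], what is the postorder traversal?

Tree insertion order: [18, 47, 5, 44, 34, 9]
Tree (level-order array): [18, 5, 47, None, 9, 44, None, None, None, 34]
Postorder traversal: [9, 5, 34, 44, 47, 18]


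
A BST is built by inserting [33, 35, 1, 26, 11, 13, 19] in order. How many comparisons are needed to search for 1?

Search path for 1: 33 -> 1
Found: True
Comparisons: 2


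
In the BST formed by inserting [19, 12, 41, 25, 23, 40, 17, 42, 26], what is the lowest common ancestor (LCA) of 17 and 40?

Tree insertion order: [19, 12, 41, 25, 23, 40, 17, 42, 26]
Tree (level-order array): [19, 12, 41, None, 17, 25, 42, None, None, 23, 40, None, None, None, None, 26]
In a BST, the LCA of p=17, q=40 is the first node v on the
root-to-leaf path with p <= v <= q (go left if both < v, right if both > v).
Walk from root:
  at 19: 17 <= 19 <= 40, this is the LCA
LCA = 19


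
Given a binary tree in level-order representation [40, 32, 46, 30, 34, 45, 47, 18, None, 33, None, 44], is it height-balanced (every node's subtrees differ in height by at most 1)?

Tree (level-order array): [40, 32, 46, 30, 34, 45, 47, 18, None, 33, None, 44]
Definition: a tree is height-balanced if, at every node, |h(left) - h(right)| <= 1 (empty subtree has height -1).
Bottom-up per-node check:
  node 18: h_left=-1, h_right=-1, diff=0 [OK], height=0
  node 30: h_left=0, h_right=-1, diff=1 [OK], height=1
  node 33: h_left=-1, h_right=-1, diff=0 [OK], height=0
  node 34: h_left=0, h_right=-1, diff=1 [OK], height=1
  node 32: h_left=1, h_right=1, diff=0 [OK], height=2
  node 44: h_left=-1, h_right=-1, diff=0 [OK], height=0
  node 45: h_left=0, h_right=-1, diff=1 [OK], height=1
  node 47: h_left=-1, h_right=-1, diff=0 [OK], height=0
  node 46: h_left=1, h_right=0, diff=1 [OK], height=2
  node 40: h_left=2, h_right=2, diff=0 [OK], height=3
All nodes satisfy the balance condition.
Result: Balanced


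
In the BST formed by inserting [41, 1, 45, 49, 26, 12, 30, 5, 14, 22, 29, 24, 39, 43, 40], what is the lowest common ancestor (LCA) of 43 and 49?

Tree insertion order: [41, 1, 45, 49, 26, 12, 30, 5, 14, 22, 29, 24, 39, 43, 40]
Tree (level-order array): [41, 1, 45, None, 26, 43, 49, 12, 30, None, None, None, None, 5, 14, 29, 39, None, None, None, 22, None, None, None, 40, None, 24]
In a BST, the LCA of p=43, q=49 is the first node v on the
root-to-leaf path with p <= v <= q (go left if both < v, right if both > v).
Walk from root:
  at 41: both 43 and 49 > 41, go right
  at 45: 43 <= 45 <= 49, this is the LCA
LCA = 45


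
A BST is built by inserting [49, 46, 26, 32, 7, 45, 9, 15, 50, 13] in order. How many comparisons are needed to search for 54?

Search path for 54: 49 -> 50
Found: False
Comparisons: 2


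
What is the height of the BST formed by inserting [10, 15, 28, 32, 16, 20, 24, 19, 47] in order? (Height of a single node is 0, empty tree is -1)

Insertion order: [10, 15, 28, 32, 16, 20, 24, 19, 47]
Tree (level-order array): [10, None, 15, None, 28, 16, 32, None, 20, None, 47, 19, 24]
Compute height bottom-up (empty subtree = -1):
  height(19) = 1 + max(-1, -1) = 0
  height(24) = 1 + max(-1, -1) = 0
  height(20) = 1 + max(0, 0) = 1
  height(16) = 1 + max(-1, 1) = 2
  height(47) = 1 + max(-1, -1) = 0
  height(32) = 1 + max(-1, 0) = 1
  height(28) = 1 + max(2, 1) = 3
  height(15) = 1 + max(-1, 3) = 4
  height(10) = 1 + max(-1, 4) = 5
Height = 5


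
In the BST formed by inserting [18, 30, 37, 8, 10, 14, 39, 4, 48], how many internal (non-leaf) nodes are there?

Tree built from: [18, 30, 37, 8, 10, 14, 39, 4, 48]
Tree (level-order array): [18, 8, 30, 4, 10, None, 37, None, None, None, 14, None, 39, None, None, None, 48]
Rule: An internal node has at least one child.
Per-node child counts:
  node 18: 2 child(ren)
  node 8: 2 child(ren)
  node 4: 0 child(ren)
  node 10: 1 child(ren)
  node 14: 0 child(ren)
  node 30: 1 child(ren)
  node 37: 1 child(ren)
  node 39: 1 child(ren)
  node 48: 0 child(ren)
Matching nodes: [18, 8, 10, 30, 37, 39]
Count of internal (non-leaf) nodes: 6


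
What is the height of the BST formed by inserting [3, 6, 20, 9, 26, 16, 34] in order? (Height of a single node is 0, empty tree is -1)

Insertion order: [3, 6, 20, 9, 26, 16, 34]
Tree (level-order array): [3, None, 6, None, 20, 9, 26, None, 16, None, 34]
Compute height bottom-up (empty subtree = -1):
  height(16) = 1 + max(-1, -1) = 0
  height(9) = 1 + max(-1, 0) = 1
  height(34) = 1 + max(-1, -1) = 0
  height(26) = 1 + max(-1, 0) = 1
  height(20) = 1 + max(1, 1) = 2
  height(6) = 1 + max(-1, 2) = 3
  height(3) = 1 + max(-1, 3) = 4
Height = 4


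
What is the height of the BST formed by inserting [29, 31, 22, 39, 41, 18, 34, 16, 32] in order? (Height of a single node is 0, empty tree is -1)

Insertion order: [29, 31, 22, 39, 41, 18, 34, 16, 32]
Tree (level-order array): [29, 22, 31, 18, None, None, 39, 16, None, 34, 41, None, None, 32]
Compute height bottom-up (empty subtree = -1):
  height(16) = 1 + max(-1, -1) = 0
  height(18) = 1 + max(0, -1) = 1
  height(22) = 1 + max(1, -1) = 2
  height(32) = 1 + max(-1, -1) = 0
  height(34) = 1 + max(0, -1) = 1
  height(41) = 1 + max(-1, -1) = 0
  height(39) = 1 + max(1, 0) = 2
  height(31) = 1 + max(-1, 2) = 3
  height(29) = 1 + max(2, 3) = 4
Height = 4


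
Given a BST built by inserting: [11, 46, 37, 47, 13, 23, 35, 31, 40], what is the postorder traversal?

Tree insertion order: [11, 46, 37, 47, 13, 23, 35, 31, 40]
Tree (level-order array): [11, None, 46, 37, 47, 13, 40, None, None, None, 23, None, None, None, 35, 31]
Postorder traversal: [31, 35, 23, 13, 40, 37, 47, 46, 11]


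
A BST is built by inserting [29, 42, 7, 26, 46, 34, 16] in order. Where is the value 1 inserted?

Starting tree (level order): [29, 7, 42, None, 26, 34, 46, 16]
Insertion path: 29 -> 7
Result: insert 1 as left child of 7
Final tree (level order): [29, 7, 42, 1, 26, 34, 46, None, None, 16]


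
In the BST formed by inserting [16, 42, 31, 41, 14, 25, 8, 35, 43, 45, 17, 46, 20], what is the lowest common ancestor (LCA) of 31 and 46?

Tree insertion order: [16, 42, 31, 41, 14, 25, 8, 35, 43, 45, 17, 46, 20]
Tree (level-order array): [16, 14, 42, 8, None, 31, 43, None, None, 25, 41, None, 45, 17, None, 35, None, None, 46, None, 20]
In a BST, the LCA of p=31, q=46 is the first node v on the
root-to-leaf path with p <= v <= q (go left if both < v, right if both > v).
Walk from root:
  at 16: both 31 and 46 > 16, go right
  at 42: 31 <= 42 <= 46, this is the LCA
LCA = 42


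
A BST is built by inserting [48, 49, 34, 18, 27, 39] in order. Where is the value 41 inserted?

Starting tree (level order): [48, 34, 49, 18, 39, None, None, None, 27]
Insertion path: 48 -> 34 -> 39
Result: insert 41 as right child of 39
Final tree (level order): [48, 34, 49, 18, 39, None, None, None, 27, None, 41]


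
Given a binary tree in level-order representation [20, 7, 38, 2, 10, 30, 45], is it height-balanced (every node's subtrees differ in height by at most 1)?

Tree (level-order array): [20, 7, 38, 2, 10, 30, 45]
Definition: a tree is height-balanced if, at every node, |h(left) - h(right)| <= 1 (empty subtree has height -1).
Bottom-up per-node check:
  node 2: h_left=-1, h_right=-1, diff=0 [OK], height=0
  node 10: h_left=-1, h_right=-1, diff=0 [OK], height=0
  node 7: h_left=0, h_right=0, diff=0 [OK], height=1
  node 30: h_left=-1, h_right=-1, diff=0 [OK], height=0
  node 45: h_left=-1, h_right=-1, diff=0 [OK], height=0
  node 38: h_left=0, h_right=0, diff=0 [OK], height=1
  node 20: h_left=1, h_right=1, diff=0 [OK], height=2
All nodes satisfy the balance condition.
Result: Balanced


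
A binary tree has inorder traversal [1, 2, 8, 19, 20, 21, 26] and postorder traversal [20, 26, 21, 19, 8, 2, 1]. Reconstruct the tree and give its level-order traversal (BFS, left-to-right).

Inorder:   [1, 2, 8, 19, 20, 21, 26]
Postorder: [20, 26, 21, 19, 8, 2, 1]
Algorithm: postorder visits root last, so walk postorder right-to-left;
each value is the root of the current inorder slice — split it at that
value, recurse on the right subtree first, then the left.
Recursive splits:
  root=1; inorder splits into left=[], right=[2, 8, 19, 20, 21, 26]
  root=2; inorder splits into left=[], right=[8, 19, 20, 21, 26]
  root=8; inorder splits into left=[], right=[19, 20, 21, 26]
  root=19; inorder splits into left=[], right=[20, 21, 26]
  root=21; inorder splits into left=[20], right=[26]
  root=26; inorder splits into left=[], right=[]
  root=20; inorder splits into left=[], right=[]
Reconstructed level-order: [1, 2, 8, 19, 21, 20, 26]


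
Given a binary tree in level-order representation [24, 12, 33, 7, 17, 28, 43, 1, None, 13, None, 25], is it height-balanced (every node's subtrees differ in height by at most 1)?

Tree (level-order array): [24, 12, 33, 7, 17, 28, 43, 1, None, 13, None, 25]
Definition: a tree is height-balanced if, at every node, |h(left) - h(right)| <= 1 (empty subtree has height -1).
Bottom-up per-node check:
  node 1: h_left=-1, h_right=-1, diff=0 [OK], height=0
  node 7: h_left=0, h_right=-1, diff=1 [OK], height=1
  node 13: h_left=-1, h_right=-1, diff=0 [OK], height=0
  node 17: h_left=0, h_right=-1, diff=1 [OK], height=1
  node 12: h_left=1, h_right=1, diff=0 [OK], height=2
  node 25: h_left=-1, h_right=-1, diff=0 [OK], height=0
  node 28: h_left=0, h_right=-1, diff=1 [OK], height=1
  node 43: h_left=-1, h_right=-1, diff=0 [OK], height=0
  node 33: h_left=1, h_right=0, diff=1 [OK], height=2
  node 24: h_left=2, h_right=2, diff=0 [OK], height=3
All nodes satisfy the balance condition.
Result: Balanced


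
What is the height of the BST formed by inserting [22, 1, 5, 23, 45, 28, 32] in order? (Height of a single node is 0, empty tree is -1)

Insertion order: [22, 1, 5, 23, 45, 28, 32]
Tree (level-order array): [22, 1, 23, None, 5, None, 45, None, None, 28, None, None, 32]
Compute height bottom-up (empty subtree = -1):
  height(5) = 1 + max(-1, -1) = 0
  height(1) = 1 + max(-1, 0) = 1
  height(32) = 1 + max(-1, -1) = 0
  height(28) = 1 + max(-1, 0) = 1
  height(45) = 1 + max(1, -1) = 2
  height(23) = 1 + max(-1, 2) = 3
  height(22) = 1 + max(1, 3) = 4
Height = 4


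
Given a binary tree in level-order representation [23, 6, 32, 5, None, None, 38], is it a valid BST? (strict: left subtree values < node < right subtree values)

Level-order array: [23, 6, 32, 5, None, None, 38]
Validate using subtree bounds (lo, hi): at each node, require lo < value < hi,
then recurse left with hi=value and right with lo=value.
Preorder trace (stopping at first violation):
  at node 23 with bounds (-inf, +inf): OK
  at node 6 with bounds (-inf, 23): OK
  at node 5 with bounds (-inf, 6): OK
  at node 32 with bounds (23, +inf): OK
  at node 38 with bounds (32, +inf): OK
No violation found at any node.
Result: Valid BST


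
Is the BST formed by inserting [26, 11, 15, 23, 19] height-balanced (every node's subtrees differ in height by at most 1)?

Tree (level-order array): [26, 11, None, None, 15, None, 23, 19]
Definition: a tree is height-balanced if, at every node, |h(left) - h(right)| <= 1 (empty subtree has height -1).
Bottom-up per-node check:
  node 19: h_left=-1, h_right=-1, diff=0 [OK], height=0
  node 23: h_left=0, h_right=-1, diff=1 [OK], height=1
  node 15: h_left=-1, h_right=1, diff=2 [FAIL (|-1-1|=2 > 1)], height=2
  node 11: h_left=-1, h_right=2, diff=3 [FAIL (|-1-2|=3 > 1)], height=3
  node 26: h_left=3, h_right=-1, diff=4 [FAIL (|3--1|=4 > 1)], height=4
Node 15 violates the condition: |-1 - 1| = 2 > 1.
Result: Not balanced


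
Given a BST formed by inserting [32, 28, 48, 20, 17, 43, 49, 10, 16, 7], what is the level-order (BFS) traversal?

Tree insertion order: [32, 28, 48, 20, 17, 43, 49, 10, 16, 7]
Tree (level-order array): [32, 28, 48, 20, None, 43, 49, 17, None, None, None, None, None, 10, None, 7, 16]
BFS from the root, enqueuing left then right child of each popped node:
  queue [32] -> pop 32, enqueue [28, 48], visited so far: [32]
  queue [28, 48] -> pop 28, enqueue [20], visited so far: [32, 28]
  queue [48, 20] -> pop 48, enqueue [43, 49], visited so far: [32, 28, 48]
  queue [20, 43, 49] -> pop 20, enqueue [17], visited so far: [32, 28, 48, 20]
  queue [43, 49, 17] -> pop 43, enqueue [none], visited so far: [32, 28, 48, 20, 43]
  queue [49, 17] -> pop 49, enqueue [none], visited so far: [32, 28, 48, 20, 43, 49]
  queue [17] -> pop 17, enqueue [10], visited so far: [32, 28, 48, 20, 43, 49, 17]
  queue [10] -> pop 10, enqueue [7, 16], visited so far: [32, 28, 48, 20, 43, 49, 17, 10]
  queue [7, 16] -> pop 7, enqueue [none], visited so far: [32, 28, 48, 20, 43, 49, 17, 10, 7]
  queue [16] -> pop 16, enqueue [none], visited so far: [32, 28, 48, 20, 43, 49, 17, 10, 7, 16]
Result: [32, 28, 48, 20, 43, 49, 17, 10, 7, 16]


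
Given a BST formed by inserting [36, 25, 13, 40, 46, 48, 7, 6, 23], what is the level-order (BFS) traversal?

Tree insertion order: [36, 25, 13, 40, 46, 48, 7, 6, 23]
Tree (level-order array): [36, 25, 40, 13, None, None, 46, 7, 23, None, 48, 6]
BFS from the root, enqueuing left then right child of each popped node:
  queue [36] -> pop 36, enqueue [25, 40], visited so far: [36]
  queue [25, 40] -> pop 25, enqueue [13], visited so far: [36, 25]
  queue [40, 13] -> pop 40, enqueue [46], visited so far: [36, 25, 40]
  queue [13, 46] -> pop 13, enqueue [7, 23], visited so far: [36, 25, 40, 13]
  queue [46, 7, 23] -> pop 46, enqueue [48], visited so far: [36, 25, 40, 13, 46]
  queue [7, 23, 48] -> pop 7, enqueue [6], visited so far: [36, 25, 40, 13, 46, 7]
  queue [23, 48, 6] -> pop 23, enqueue [none], visited so far: [36, 25, 40, 13, 46, 7, 23]
  queue [48, 6] -> pop 48, enqueue [none], visited so far: [36, 25, 40, 13, 46, 7, 23, 48]
  queue [6] -> pop 6, enqueue [none], visited so far: [36, 25, 40, 13, 46, 7, 23, 48, 6]
Result: [36, 25, 40, 13, 46, 7, 23, 48, 6]


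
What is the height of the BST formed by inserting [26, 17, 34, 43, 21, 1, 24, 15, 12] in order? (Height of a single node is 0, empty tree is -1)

Insertion order: [26, 17, 34, 43, 21, 1, 24, 15, 12]
Tree (level-order array): [26, 17, 34, 1, 21, None, 43, None, 15, None, 24, None, None, 12]
Compute height bottom-up (empty subtree = -1):
  height(12) = 1 + max(-1, -1) = 0
  height(15) = 1 + max(0, -1) = 1
  height(1) = 1 + max(-1, 1) = 2
  height(24) = 1 + max(-1, -1) = 0
  height(21) = 1 + max(-1, 0) = 1
  height(17) = 1 + max(2, 1) = 3
  height(43) = 1 + max(-1, -1) = 0
  height(34) = 1 + max(-1, 0) = 1
  height(26) = 1 + max(3, 1) = 4
Height = 4


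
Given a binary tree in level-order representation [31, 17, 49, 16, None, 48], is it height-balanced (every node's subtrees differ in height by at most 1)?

Tree (level-order array): [31, 17, 49, 16, None, 48]
Definition: a tree is height-balanced if, at every node, |h(left) - h(right)| <= 1 (empty subtree has height -1).
Bottom-up per-node check:
  node 16: h_left=-1, h_right=-1, diff=0 [OK], height=0
  node 17: h_left=0, h_right=-1, diff=1 [OK], height=1
  node 48: h_left=-1, h_right=-1, diff=0 [OK], height=0
  node 49: h_left=0, h_right=-1, diff=1 [OK], height=1
  node 31: h_left=1, h_right=1, diff=0 [OK], height=2
All nodes satisfy the balance condition.
Result: Balanced


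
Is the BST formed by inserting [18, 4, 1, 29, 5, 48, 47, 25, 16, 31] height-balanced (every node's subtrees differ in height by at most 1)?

Tree (level-order array): [18, 4, 29, 1, 5, 25, 48, None, None, None, 16, None, None, 47, None, None, None, 31]
Definition: a tree is height-balanced if, at every node, |h(left) - h(right)| <= 1 (empty subtree has height -1).
Bottom-up per-node check:
  node 1: h_left=-1, h_right=-1, diff=0 [OK], height=0
  node 16: h_left=-1, h_right=-1, diff=0 [OK], height=0
  node 5: h_left=-1, h_right=0, diff=1 [OK], height=1
  node 4: h_left=0, h_right=1, diff=1 [OK], height=2
  node 25: h_left=-1, h_right=-1, diff=0 [OK], height=0
  node 31: h_left=-1, h_right=-1, diff=0 [OK], height=0
  node 47: h_left=0, h_right=-1, diff=1 [OK], height=1
  node 48: h_left=1, h_right=-1, diff=2 [FAIL (|1--1|=2 > 1)], height=2
  node 29: h_left=0, h_right=2, diff=2 [FAIL (|0-2|=2 > 1)], height=3
  node 18: h_left=2, h_right=3, diff=1 [OK], height=4
Node 48 violates the condition: |1 - -1| = 2 > 1.
Result: Not balanced


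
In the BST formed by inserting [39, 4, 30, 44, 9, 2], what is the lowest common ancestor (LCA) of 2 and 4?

Tree insertion order: [39, 4, 30, 44, 9, 2]
Tree (level-order array): [39, 4, 44, 2, 30, None, None, None, None, 9]
In a BST, the LCA of p=2, q=4 is the first node v on the
root-to-leaf path with p <= v <= q (go left if both < v, right if both > v).
Walk from root:
  at 39: both 2 and 4 < 39, go left
  at 4: 2 <= 4 <= 4, this is the LCA
LCA = 4


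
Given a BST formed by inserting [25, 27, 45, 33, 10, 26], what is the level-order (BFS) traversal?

Tree insertion order: [25, 27, 45, 33, 10, 26]
Tree (level-order array): [25, 10, 27, None, None, 26, 45, None, None, 33]
BFS from the root, enqueuing left then right child of each popped node:
  queue [25] -> pop 25, enqueue [10, 27], visited so far: [25]
  queue [10, 27] -> pop 10, enqueue [none], visited so far: [25, 10]
  queue [27] -> pop 27, enqueue [26, 45], visited so far: [25, 10, 27]
  queue [26, 45] -> pop 26, enqueue [none], visited so far: [25, 10, 27, 26]
  queue [45] -> pop 45, enqueue [33], visited so far: [25, 10, 27, 26, 45]
  queue [33] -> pop 33, enqueue [none], visited so far: [25, 10, 27, 26, 45, 33]
Result: [25, 10, 27, 26, 45, 33]


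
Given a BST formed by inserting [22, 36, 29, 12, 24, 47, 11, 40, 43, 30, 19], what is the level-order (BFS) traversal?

Tree insertion order: [22, 36, 29, 12, 24, 47, 11, 40, 43, 30, 19]
Tree (level-order array): [22, 12, 36, 11, 19, 29, 47, None, None, None, None, 24, 30, 40, None, None, None, None, None, None, 43]
BFS from the root, enqueuing left then right child of each popped node:
  queue [22] -> pop 22, enqueue [12, 36], visited so far: [22]
  queue [12, 36] -> pop 12, enqueue [11, 19], visited so far: [22, 12]
  queue [36, 11, 19] -> pop 36, enqueue [29, 47], visited so far: [22, 12, 36]
  queue [11, 19, 29, 47] -> pop 11, enqueue [none], visited so far: [22, 12, 36, 11]
  queue [19, 29, 47] -> pop 19, enqueue [none], visited so far: [22, 12, 36, 11, 19]
  queue [29, 47] -> pop 29, enqueue [24, 30], visited so far: [22, 12, 36, 11, 19, 29]
  queue [47, 24, 30] -> pop 47, enqueue [40], visited so far: [22, 12, 36, 11, 19, 29, 47]
  queue [24, 30, 40] -> pop 24, enqueue [none], visited so far: [22, 12, 36, 11, 19, 29, 47, 24]
  queue [30, 40] -> pop 30, enqueue [none], visited so far: [22, 12, 36, 11, 19, 29, 47, 24, 30]
  queue [40] -> pop 40, enqueue [43], visited so far: [22, 12, 36, 11, 19, 29, 47, 24, 30, 40]
  queue [43] -> pop 43, enqueue [none], visited so far: [22, 12, 36, 11, 19, 29, 47, 24, 30, 40, 43]
Result: [22, 12, 36, 11, 19, 29, 47, 24, 30, 40, 43]


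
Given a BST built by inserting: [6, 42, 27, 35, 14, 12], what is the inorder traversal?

Tree insertion order: [6, 42, 27, 35, 14, 12]
Tree (level-order array): [6, None, 42, 27, None, 14, 35, 12]
Inorder traversal: [6, 12, 14, 27, 35, 42]


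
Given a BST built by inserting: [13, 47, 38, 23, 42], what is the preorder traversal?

Tree insertion order: [13, 47, 38, 23, 42]
Tree (level-order array): [13, None, 47, 38, None, 23, 42]
Preorder traversal: [13, 47, 38, 23, 42]


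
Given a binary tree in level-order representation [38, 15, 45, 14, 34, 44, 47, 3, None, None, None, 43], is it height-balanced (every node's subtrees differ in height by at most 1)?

Tree (level-order array): [38, 15, 45, 14, 34, 44, 47, 3, None, None, None, 43]
Definition: a tree is height-balanced if, at every node, |h(left) - h(right)| <= 1 (empty subtree has height -1).
Bottom-up per-node check:
  node 3: h_left=-1, h_right=-1, diff=0 [OK], height=0
  node 14: h_left=0, h_right=-1, diff=1 [OK], height=1
  node 34: h_left=-1, h_right=-1, diff=0 [OK], height=0
  node 15: h_left=1, h_right=0, diff=1 [OK], height=2
  node 43: h_left=-1, h_right=-1, diff=0 [OK], height=0
  node 44: h_left=0, h_right=-1, diff=1 [OK], height=1
  node 47: h_left=-1, h_right=-1, diff=0 [OK], height=0
  node 45: h_left=1, h_right=0, diff=1 [OK], height=2
  node 38: h_left=2, h_right=2, diff=0 [OK], height=3
All nodes satisfy the balance condition.
Result: Balanced


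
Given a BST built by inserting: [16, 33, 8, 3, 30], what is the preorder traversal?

Tree insertion order: [16, 33, 8, 3, 30]
Tree (level-order array): [16, 8, 33, 3, None, 30]
Preorder traversal: [16, 8, 3, 33, 30]


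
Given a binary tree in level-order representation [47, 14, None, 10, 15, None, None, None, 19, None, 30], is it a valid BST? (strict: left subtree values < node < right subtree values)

Level-order array: [47, 14, None, 10, 15, None, None, None, 19, None, 30]
Validate using subtree bounds (lo, hi): at each node, require lo < value < hi,
then recurse left with hi=value and right with lo=value.
Preorder trace (stopping at first violation):
  at node 47 with bounds (-inf, +inf): OK
  at node 14 with bounds (-inf, 47): OK
  at node 10 with bounds (-inf, 14): OK
  at node 15 with bounds (14, 47): OK
  at node 19 with bounds (15, 47): OK
  at node 30 with bounds (19, 47): OK
No violation found at any node.
Result: Valid BST


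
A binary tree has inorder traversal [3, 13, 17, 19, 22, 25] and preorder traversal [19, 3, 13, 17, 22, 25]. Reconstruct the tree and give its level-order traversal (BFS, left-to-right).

Inorder:  [3, 13, 17, 19, 22, 25]
Preorder: [19, 3, 13, 17, 22, 25]
Algorithm: preorder visits root first, so consume preorder in order;
for each root, split the current inorder slice at that value into
left-subtree inorder and right-subtree inorder, then recurse.
Recursive splits:
  root=19; inorder splits into left=[3, 13, 17], right=[22, 25]
  root=3; inorder splits into left=[], right=[13, 17]
  root=13; inorder splits into left=[], right=[17]
  root=17; inorder splits into left=[], right=[]
  root=22; inorder splits into left=[], right=[25]
  root=25; inorder splits into left=[], right=[]
Reconstructed level-order: [19, 3, 22, 13, 25, 17]


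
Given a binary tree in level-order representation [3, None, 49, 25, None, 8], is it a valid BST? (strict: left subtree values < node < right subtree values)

Level-order array: [3, None, 49, 25, None, 8]
Validate using subtree bounds (lo, hi): at each node, require lo < value < hi,
then recurse left with hi=value and right with lo=value.
Preorder trace (stopping at first violation):
  at node 3 with bounds (-inf, +inf): OK
  at node 49 with bounds (3, +inf): OK
  at node 25 with bounds (3, 49): OK
  at node 8 with bounds (3, 25): OK
No violation found at any node.
Result: Valid BST


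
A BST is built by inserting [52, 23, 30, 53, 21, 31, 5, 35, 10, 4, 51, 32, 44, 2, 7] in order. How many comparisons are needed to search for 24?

Search path for 24: 52 -> 23 -> 30
Found: False
Comparisons: 3
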